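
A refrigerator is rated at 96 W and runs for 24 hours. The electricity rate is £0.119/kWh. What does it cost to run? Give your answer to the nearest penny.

£0.27

Energy = 96 W × 24 h = 2,304 Wh = 2.304 kWh
Cost = 2.304 kWh × £0.119/kWh = £0.27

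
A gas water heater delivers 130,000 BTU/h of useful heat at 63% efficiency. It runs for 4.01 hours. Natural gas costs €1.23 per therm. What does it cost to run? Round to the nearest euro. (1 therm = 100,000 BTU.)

Heat delivered = 130,000 BTU/h × 4.01 h = 521,300 BTU
Gas input = 521,300 / 0.63 = 827,460 BTU
= 827,460 / 100,000 = 8.275 therm
Cost = 8.275 × €1.23/therm = €10.18 ≈ €10

€10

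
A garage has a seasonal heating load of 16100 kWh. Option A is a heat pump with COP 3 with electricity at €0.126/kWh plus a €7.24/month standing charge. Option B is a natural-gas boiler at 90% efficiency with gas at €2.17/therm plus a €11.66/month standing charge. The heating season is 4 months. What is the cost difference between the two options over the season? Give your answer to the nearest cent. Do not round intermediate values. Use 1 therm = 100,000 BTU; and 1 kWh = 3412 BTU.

€665.98

Heat load = 16100 kWh × 3412 = 54,933,200 BTU
Gas: input = 54,933,200 / 0.90 = 61,036,889 BTU = 610.4 therm → 610.4 × €2.17 = €1,324.50; + 4 × €11.66 standing = €1,371.14
Heat pump: 54,933,200 BTU / 3412 = 16,100 kWh heat; / 3 = 5,367 kWh in → × €0.126 = €676.20; + 4 × €7.24 standing = €705.16
Difference = |€1,371.14 − €705.16| = €665.98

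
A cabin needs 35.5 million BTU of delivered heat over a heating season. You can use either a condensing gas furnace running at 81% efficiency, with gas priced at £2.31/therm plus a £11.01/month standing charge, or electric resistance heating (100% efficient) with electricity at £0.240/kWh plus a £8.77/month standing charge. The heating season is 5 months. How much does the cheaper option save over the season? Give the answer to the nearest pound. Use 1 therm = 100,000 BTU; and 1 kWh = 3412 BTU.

£1473

Heat load = 35.5 × 10⁶ BTU = 35,500,000 BTU
Gas: input = 35,500,000 / 0.81 = 43,827,160 BTU = 438.3 therm → 438.3 × £2.31 = £1,012.41; + 5 × £11.01 standing = £1,067.46
Electric: 35,500,000 BTU / 3412 = 10,400 kWh → × £0.240 = £2,497.07; + 5 × £8.77 standing = £2,540.92
Difference = |£1,067.46 − £2,540.92| = £1,473.46 ≈ £1473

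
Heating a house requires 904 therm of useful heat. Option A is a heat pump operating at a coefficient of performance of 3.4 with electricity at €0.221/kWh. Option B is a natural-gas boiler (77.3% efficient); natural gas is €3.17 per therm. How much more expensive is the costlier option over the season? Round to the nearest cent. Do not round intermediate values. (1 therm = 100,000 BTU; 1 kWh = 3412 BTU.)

Heat load = 904 therm × 100,000 = 90,400,000 BTU
Gas: input = 90,400,000 / 0.773 = 116,946,960 BTU = 1,169 therm → 1,169 × €3.17 = €3,707.22
Heat pump: 90,400,000 BTU / 3412 = 26,490 kWh heat; / 3.4 = 7,793 kWh in → × €0.221 = €1,722.16
Difference = |€3,707.22 − €1,722.16| = €1,985.06

€1985.06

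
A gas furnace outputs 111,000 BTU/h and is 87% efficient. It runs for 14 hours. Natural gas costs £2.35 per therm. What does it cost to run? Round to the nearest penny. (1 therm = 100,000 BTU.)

Heat delivered = 111,000 BTU/h × 14 h = 1,554,000 BTU
Gas input = 1,554,000 / 0.87 = 1,786,207 BTU
= 1,786,207 / 100,000 = 17.86 therm
Cost = 17.86 × £2.35/therm = £41.98

£41.98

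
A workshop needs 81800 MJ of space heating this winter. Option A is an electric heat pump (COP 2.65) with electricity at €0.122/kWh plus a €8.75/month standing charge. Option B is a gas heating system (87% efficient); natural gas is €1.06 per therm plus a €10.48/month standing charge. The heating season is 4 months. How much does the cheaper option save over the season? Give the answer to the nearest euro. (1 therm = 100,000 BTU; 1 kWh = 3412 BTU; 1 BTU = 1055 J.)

Heat load = 81800 MJ = 81,800,000,000 J / 1055 = 77,535,545 BTU
Gas: input = 77,535,545 / 0.87 = 89,121,316 BTU = 891.2 therm → 891.2 × €1.06 = €944.69; + 4 × €10.48 standing = €986.61
Heat pump: 77,535,545 BTU / 3412 = 22,720 kWh heat; / 2.65 = 8,575 kWh in → × €0.122 = €1,046.18; + 4 × €8.75 standing = €1,081.18
Difference = |€986.61 − €1,081.18| = €94.57 ≈ €95

€95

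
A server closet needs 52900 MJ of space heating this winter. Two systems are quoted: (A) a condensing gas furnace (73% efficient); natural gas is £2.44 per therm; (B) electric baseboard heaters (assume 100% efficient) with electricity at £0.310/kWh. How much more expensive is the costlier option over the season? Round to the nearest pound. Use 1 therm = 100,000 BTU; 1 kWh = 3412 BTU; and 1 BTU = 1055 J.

£2880

Heat load = 52900 MJ = 52,900,000,000 J / 1055 = 50,142,180 BTU
Gas: input = 50,142,180 / 0.73 = 68,687,918 BTU = 686.9 therm → 686.9 × £2.44 = £1,675.99
Electric: 50,142,180 BTU / 3412 = 14,700 kWh → × £0.310 = £4,555.71
Difference = |£1,675.99 − £4,555.71| = £2,879.72 ≈ £2880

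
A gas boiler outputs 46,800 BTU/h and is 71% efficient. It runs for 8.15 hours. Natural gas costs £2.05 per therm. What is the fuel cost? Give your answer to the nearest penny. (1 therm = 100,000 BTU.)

Heat delivered = 46,800 BTU/h × 8.15 h = 381,420 BTU
Gas input = 381,420 / 0.71 = 537,211 BTU
= 537,211 / 100,000 = 5.372 therm
Cost = 5.372 × £2.05/therm = £11.01

£11.01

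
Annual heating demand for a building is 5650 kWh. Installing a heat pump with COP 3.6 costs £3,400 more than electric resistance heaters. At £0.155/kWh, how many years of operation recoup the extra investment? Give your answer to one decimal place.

Resistance: 5650 kWh × £0.155 = £875.75/yr
Heat pump: 5650 / 3.6 = 1569 kWh in → × £0.155 = £243.26/yr
Annual savings = £632.49
Payback = £3,400 / £632.49 = 5.38 years

5.4 years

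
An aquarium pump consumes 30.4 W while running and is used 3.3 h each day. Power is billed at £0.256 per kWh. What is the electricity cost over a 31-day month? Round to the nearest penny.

Energy = 30.4 W × 3.3 h/day × 31 days = 3,110 Wh = 3.11 kWh
Cost = 3.11 kWh × £0.256/kWh = £0.80

£0.80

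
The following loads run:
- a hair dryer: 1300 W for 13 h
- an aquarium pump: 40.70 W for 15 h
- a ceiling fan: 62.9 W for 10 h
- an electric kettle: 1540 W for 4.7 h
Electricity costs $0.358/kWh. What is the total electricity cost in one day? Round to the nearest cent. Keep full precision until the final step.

hair dryer: 1300 W × 13 h = 16,900 Wh = 16.9 kWh
aquarium pump: 40.70 W × 15 h = 610 Wh = 0.6105 kWh
ceiling fan: 62.9 W × 10 h = 629 Wh = 0.629 kWh
electric kettle: 1540 W × 4.7 h = 7,238 Wh = 7.238 kWh
Total energy = 16.9 + 0.6105 + 0.629 + 7.238 = 25.38 kWh
Cost = 25.38 kWh × $0.358 = $9.09

$9.09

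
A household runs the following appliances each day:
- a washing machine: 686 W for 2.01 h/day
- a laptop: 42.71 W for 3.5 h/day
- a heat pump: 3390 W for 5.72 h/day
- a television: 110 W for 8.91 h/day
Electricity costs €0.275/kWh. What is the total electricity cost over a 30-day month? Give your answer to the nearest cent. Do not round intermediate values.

washing machine: 686 W × 2.01 h × 30 d = 41,366 Wh = 41.37 kWh
laptop: 42.71 W × 3.5 h × 30 d = 4,485 Wh = 4.485 kWh
heat pump: 3390 W × 5.72 h × 30 d = 581,724 Wh = 581.7 kWh
television: 110 W × 8.91 h × 30 d = 29,403 Wh = 29.4 kWh
Total energy = 41.37 + 4.485 + 581.7 + 29.4 = 657 kWh
Cost = 657 kWh × €0.275 = €180.67

€180.67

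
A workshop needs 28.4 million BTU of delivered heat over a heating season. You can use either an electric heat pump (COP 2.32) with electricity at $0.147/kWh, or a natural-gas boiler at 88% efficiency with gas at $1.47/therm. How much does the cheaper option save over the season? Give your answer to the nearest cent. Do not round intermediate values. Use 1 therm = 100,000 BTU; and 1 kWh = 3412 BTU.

$52.99

Heat load = 28.4 × 10⁶ BTU = 28,400,000 BTU
Gas: input = 28,400,000 / 0.880 = 32,272,727 BTU = 322.7 therm → 322.7 × $1.47 = $474.41
Heat pump: 28,400,000 BTU / 3412 = 8,324 kWh heat; / 2.32 = 3,588 kWh in → × $0.147 = $527.40
Difference = |$474.41 − $527.40| = $52.99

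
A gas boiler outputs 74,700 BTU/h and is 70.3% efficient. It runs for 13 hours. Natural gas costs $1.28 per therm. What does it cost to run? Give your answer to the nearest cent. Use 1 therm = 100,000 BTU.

Heat delivered = 74,700 BTU/h × 13 h = 971,100 BTU
Gas input = 971,100 / 0.703 = 1,381,366 BTU
= 1,381,366 / 100,000 = 13.81 therm
Cost = 13.81 × $1.28/therm = $17.68

$17.68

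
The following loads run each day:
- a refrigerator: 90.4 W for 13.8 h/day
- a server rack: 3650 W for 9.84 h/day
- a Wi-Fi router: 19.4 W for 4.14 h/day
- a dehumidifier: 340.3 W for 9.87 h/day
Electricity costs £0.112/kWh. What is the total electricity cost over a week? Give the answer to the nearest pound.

£32

refrigerator: 90.4 W × 13.8 h × 7 d = 8,733 Wh = 8.733 kWh
server rack: 3650 W × 9.84 h × 7 d = 251,412 Wh = 251.4 kWh
Wi-Fi router: 19.4 W × 4.14 h × 7 d = 562 Wh = 0.5622 kWh
dehumidifier: 340.3 W × 9.87 h × 7 d = 23,511 Wh = 23.51 kWh
Total energy = 8.733 + 251.4 + 0.5622 + 23.51 = 284.2 kWh
Cost = 284.2 kWh × £0.112 = £31.83 ≈ £32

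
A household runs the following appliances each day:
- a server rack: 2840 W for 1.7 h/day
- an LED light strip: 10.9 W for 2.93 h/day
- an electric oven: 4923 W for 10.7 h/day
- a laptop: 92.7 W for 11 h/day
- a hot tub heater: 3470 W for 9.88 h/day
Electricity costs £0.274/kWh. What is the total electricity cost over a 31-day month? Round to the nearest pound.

server rack: 2840 W × 1.7 h × 31 d = 149,668 Wh = 149.7 kWh
LED light strip: 10.9 W × 2.93 h × 31 d = 990 Wh = 0.99 kWh
electric oven: 4923 W × 10.7 h × 31 d = 1,632,959 Wh = 1,633 kWh
laptop: 92.7 W × 11 h × 31 d = 31,611 Wh = 31.61 kWh
hot tub heater: 3470 W × 9.88 h × 31 d = 1,062,792 Wh = 1,063 kWh
Total energy = 149.7 + 0.99 + 1,633 + 31.61 + 1,063 = 2,878 kWh
Cost = 2,878 kWh × £0.274 = £788.58 ≈ £789

£789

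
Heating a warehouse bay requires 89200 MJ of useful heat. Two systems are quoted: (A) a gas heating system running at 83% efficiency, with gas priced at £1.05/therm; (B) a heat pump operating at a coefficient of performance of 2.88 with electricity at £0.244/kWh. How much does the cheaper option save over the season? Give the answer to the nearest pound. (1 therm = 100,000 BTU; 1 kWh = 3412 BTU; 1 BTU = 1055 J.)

£1030

Heat load = 89200 MJ = 89,200,000,000 J / 1055 = 84,549,763 BTU
Gas: input = 84,549,763 / 0.83 = 101,867,184 BTU = 1,019 therm → 1,019 × £1.05 = £1,069.61
Heat pump: 84,549,763 BTU / 3412 = 24,780 kWh heat; / 2.88 = 8,604 kWh in → × £0.244 = £2,099.43
Difference = |£1,069.61 − £2,099.43| = £1,029.82 ≈ £1030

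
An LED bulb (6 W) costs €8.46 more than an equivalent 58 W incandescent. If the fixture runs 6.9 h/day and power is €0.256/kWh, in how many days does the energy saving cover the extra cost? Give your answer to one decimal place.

Power saved = 58 − 6 = 52 W
Daily energy saved = 52 W × 6.9 h = 358.8 Wh = 0.3588 kWh
Daily savings = 0.3588 × €0.256 = €0.0919
Payback = €8.46 / €0.0919 per day = 92.1 days

92.1 days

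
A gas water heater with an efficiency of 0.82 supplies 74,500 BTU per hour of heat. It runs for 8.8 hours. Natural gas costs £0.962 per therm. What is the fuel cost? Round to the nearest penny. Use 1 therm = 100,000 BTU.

Heat delivered = 74,500 BTU/h × 8.8 h = 655,600 BTU
Gas input = 655,600 / 0.82 = 799,512 BTU
= 799,512 / 100,000 = 7.995 therm
Cost = 7.995 × £0.962/therm = £7.69

£7.69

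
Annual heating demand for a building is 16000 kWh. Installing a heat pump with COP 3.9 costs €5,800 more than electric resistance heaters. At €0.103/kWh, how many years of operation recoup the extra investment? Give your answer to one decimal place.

Resistance: 16000 kWh × €0.103 = €1,648.00/yr
Heat pump: 16000 / 3.9 = 4103 kWh in → × €0.103 = €422.56/yr
Annual savings = €1,225.44
Payback = €5,800 / €1,225.44 = 4.73 years

4.7 years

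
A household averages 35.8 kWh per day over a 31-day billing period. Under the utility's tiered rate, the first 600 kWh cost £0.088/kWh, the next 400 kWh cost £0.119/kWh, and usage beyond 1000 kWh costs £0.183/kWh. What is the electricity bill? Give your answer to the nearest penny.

£120.49

Usage = 35.8 kWh/day × 31 days = 1109.8 kWh
First 600 kWh × £0.088 = £52.80
Next 400 kWh × £0.119 = £47.60
Remaining 109.8 kWh × £0.183 = £20.09
Total = £120.49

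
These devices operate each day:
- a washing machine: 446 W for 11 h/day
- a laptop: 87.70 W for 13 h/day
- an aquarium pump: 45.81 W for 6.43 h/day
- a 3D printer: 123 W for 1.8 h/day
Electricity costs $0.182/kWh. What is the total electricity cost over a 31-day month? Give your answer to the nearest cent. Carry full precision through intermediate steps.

washing machine: 446 W × 11 h × 31 d = 152,086 Wh = 152.1 kWh
laptop: 87.70 W × 13 h × 31 d = 35,343 Wh = 35.34 kWh
aquarium pump: 45.81 W × 6.43 h × 31 d = 9,131 Wh = 9.131 kWh
3D printer: 123 W × 1.8 h × 31 d = 6,863 Wh = 6.863 kWh
Total energy = 152.1 + 35.34 + 9.131 + 6.863 = 203.4 kWh
Cost = 203.4 kWh × $0.182 = $37.02

$37.02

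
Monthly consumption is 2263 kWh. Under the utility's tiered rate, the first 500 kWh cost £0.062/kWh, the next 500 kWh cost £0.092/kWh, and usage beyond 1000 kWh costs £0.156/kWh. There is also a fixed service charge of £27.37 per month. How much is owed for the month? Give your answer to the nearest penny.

First 500 kWh × £0.062 = £31.00
Next 500 kWh × £0.092 = £46.00
Remaining 1263 kWh × £0.156 = £197.03
Energy charge = £274.03; + service £27.37 = £301.40

£301.40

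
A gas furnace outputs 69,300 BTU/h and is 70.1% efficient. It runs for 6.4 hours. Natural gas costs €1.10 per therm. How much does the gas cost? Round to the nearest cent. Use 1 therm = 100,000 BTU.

Heat delivered = 69,300 BTU/h × 6.4 h = 443,520 BTU
Gas input = 443,520 / 0.701 = 632,696 BTU
= 632,696 / 100,000 = 6.327 therm
Cost = 6.327 × €1.10/therm = €6.96

€6.96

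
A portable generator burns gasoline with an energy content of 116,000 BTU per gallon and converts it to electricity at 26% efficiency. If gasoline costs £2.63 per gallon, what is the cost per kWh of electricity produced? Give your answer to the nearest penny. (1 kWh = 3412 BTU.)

£0.30

Electrical output per gallon = 116,000 BTU × 0.26 / 3412 BTU/kWh = 8.839 kWh
Cost per kWh = £2.63 / 8.839 kWh = £0.298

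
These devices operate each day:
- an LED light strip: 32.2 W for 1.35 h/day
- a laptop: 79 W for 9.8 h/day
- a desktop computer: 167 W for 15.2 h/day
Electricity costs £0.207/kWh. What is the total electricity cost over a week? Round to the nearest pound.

£5

LED light strip: 32.2 W × 1.35 h × 7 d = 304 Wh = 0.3043 kWh
laptop: 79 W × 9.8 h × 7 d = 5,419 Wh = 5.419 kWh
desktop computer: 167 W × 15.2 h × 7 d = 17,769 Wh = 17.77 kWh
Total energy = 0.3043 + 5.419 + 17.77 = 23.49 kWh
Cost = 23.49 kWh × £0.207 = £4.86 ≈ £5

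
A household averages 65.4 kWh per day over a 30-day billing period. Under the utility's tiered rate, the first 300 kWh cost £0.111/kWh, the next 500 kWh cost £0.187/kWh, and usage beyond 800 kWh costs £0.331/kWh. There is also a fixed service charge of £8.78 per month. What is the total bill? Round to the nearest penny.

£520.20

Usage = 65.4 kWh/day × 30 days = 1962 kWh
First 300 kWh × £0.111 = £33.30
Next 500 kWh × £0.187 = £93.50
Remaining 1162 kWh × £0.331 = £384.62
Energy charge = £511.42; + service £8.78 = £520.20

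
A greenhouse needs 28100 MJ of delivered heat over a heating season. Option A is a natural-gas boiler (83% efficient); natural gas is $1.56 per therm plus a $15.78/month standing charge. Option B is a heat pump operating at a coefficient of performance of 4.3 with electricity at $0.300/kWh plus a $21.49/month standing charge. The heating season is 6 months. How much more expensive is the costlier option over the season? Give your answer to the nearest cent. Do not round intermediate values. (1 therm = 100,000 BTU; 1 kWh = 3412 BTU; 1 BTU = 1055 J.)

$78.27

Heat load = 28100 MJ = 28,100,000,000 J / 1055 = 26,635,071 BTU
Gas: input = 26,635,071 / 0.83 = 32,090,447 BTU = 320.9 therm → 320.9 × $1.56 = $500.61; + 6 × $15.78 standing = $595.29
Heat pump: 26,635,071 BTU / 3412 = 7,806 kWh heat; / 4.3 = 1,815 kWh in → × $0.300 = $544.63; + 6 × $21.49 standing = $673.57
Difference = |$595.29 − $673.57| = $78.27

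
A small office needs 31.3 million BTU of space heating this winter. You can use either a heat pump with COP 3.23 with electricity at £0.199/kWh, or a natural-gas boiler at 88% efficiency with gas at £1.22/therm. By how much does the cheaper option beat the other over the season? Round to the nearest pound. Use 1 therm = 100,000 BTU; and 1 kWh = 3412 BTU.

£131

Heat load = 31.3 × 10⁶ BTU = 31,300,000 BTU
Gas: input = 31,300,000 / 0.88 = 35,568,182 BTU = 355.7 therm → 355.7 × £1.22 = £433.93
Heat pump: 31,300,000 BTU / 3412 = 9,174 kWh heat; / 3.23 = 2,840 kWh in → × £0.199 = £565.18
Difference = |£433.93 − £565.18| = £131.25 ≈ £131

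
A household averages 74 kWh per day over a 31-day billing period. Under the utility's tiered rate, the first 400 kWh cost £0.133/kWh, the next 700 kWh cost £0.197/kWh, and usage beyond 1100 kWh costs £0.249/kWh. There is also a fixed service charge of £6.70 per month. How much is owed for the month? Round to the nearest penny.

£495.11

Usage = 74 kWh/day × 31 days = 2294 kWh
First 400 kWh × £0.133 = £53.20
Next 700 kWh × £0.197 = £137.90
Remaining 1194 kWh × £0.249 = £297.31
Energy charge = £488.41; + service £6.70 = £495.11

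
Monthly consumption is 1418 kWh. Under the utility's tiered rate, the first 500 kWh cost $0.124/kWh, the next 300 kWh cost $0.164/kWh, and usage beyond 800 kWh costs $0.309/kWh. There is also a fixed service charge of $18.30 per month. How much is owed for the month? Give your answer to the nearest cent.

First 500 kWh × $0.124 = $62.00
Next 300 kWh × $0.164 = $49.20
Remaining 618 kWh × $0.309 = $190.96
Energy charge = $302.16; + service $18.30 = $320.46

$320.46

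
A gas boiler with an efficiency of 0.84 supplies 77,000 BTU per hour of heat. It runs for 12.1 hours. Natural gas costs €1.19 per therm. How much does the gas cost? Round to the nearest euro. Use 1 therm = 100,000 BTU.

Heat delivered = 77,000 BTU/h × 12.1 h = 931,700 BTU
Gas input = 931,700 / 0.84 = 1,109,167 BTU
= 1,109,167 / 100,000 = 11.09 therm
Cost = 11.09 × €1.19/therm = €13.20 ≈ €13

€13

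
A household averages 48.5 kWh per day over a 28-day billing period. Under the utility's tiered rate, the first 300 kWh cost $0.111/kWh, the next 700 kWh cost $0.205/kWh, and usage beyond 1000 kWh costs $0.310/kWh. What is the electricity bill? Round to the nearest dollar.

Usage = 48.5 kWh/day × 28 days = 1358 kWh
First 300 kWh × $0.111 = $33.30
Next 700 kWh × $0.205 = $143.50
Remaining 358 kWh × $0.310 = $110.98
Total = $287.78 ≈ $288

$288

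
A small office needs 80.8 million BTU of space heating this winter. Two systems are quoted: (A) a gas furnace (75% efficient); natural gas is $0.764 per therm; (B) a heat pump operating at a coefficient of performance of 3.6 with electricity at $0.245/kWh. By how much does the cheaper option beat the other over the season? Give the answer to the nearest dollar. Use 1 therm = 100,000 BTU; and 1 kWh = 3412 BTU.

Heat load = 80.8 × 10⁶ BTU = 80,800,000 BTU
Gas: input = 80,800,000 / 0.75 = 107,733,333 BTU = 1,077 therm → 1,077 × $0.764 = $823.08
Heat pump: 80,800,000 BTU / 3412 = 23,680 kWh heat; / 3.6 = 6,578 kWh in → × $0.245 = $1,611.63
Difference = |$823.08 − $1,611.63| = $788.55 ≈ $789

$789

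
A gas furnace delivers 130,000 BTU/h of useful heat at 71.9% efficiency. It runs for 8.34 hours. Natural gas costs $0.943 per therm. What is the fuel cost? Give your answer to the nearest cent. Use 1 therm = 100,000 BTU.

$14.22

Heat delivered = 130,000 BTU/h × 8.34 h = 1,084,200 BTU
Gas input = 1,084,200 / 0.719 = 1,507,928 BTU
= 1,507,928 / 100,000 = 15.08 therm
Cost = 15.08 × $0.943/therm = $14.22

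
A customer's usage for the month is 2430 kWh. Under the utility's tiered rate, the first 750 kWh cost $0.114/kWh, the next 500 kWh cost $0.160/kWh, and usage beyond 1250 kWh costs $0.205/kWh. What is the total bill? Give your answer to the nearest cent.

$407.40

First 750 kWh × $0.114 = $85.50
Next 500 kWh × $0.160 = $80.00
Remaining 1180 kWh × $0.205 = $241.90
Total = $407.40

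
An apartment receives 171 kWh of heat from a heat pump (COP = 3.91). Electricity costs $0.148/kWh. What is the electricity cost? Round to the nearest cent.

$6.47

Electrical input = 171 kWh / 3.91 = 43.73 kWh
Cost = 43.73 × $0.148/kWh = $6.47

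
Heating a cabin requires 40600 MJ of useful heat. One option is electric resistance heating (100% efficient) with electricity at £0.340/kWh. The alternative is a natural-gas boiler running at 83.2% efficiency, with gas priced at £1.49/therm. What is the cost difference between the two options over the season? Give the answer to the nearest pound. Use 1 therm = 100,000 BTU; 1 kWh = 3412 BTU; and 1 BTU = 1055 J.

£3146

Heat load = 40600 MJ = 40,600,000,000 J / 1055 = 38,483,412 BTU
Gas: input = 38,483,412 / 0.832 = 46,254,101 BTU = 462.5 therm → 462.5 × £1.49 = £689.19
Electric: 38,483,412 BTU / 3412 = 11,280 kWh → × £0.340 = £3,834.81
Difference = |£689.19 − £3,834.81| = £3,145.62 ≈ £3146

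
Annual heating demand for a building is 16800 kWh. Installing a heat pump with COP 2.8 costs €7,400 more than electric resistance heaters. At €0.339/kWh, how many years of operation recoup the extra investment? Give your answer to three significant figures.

Resistance: 16800 kWh × €0.339 = €5,695.20/yr
Heat pump: 16800 / 2.8 = 6000 kWh in → × €0.339 = €2,034.00/yr
Annual savings = €3,661.20
Payback = €7,400 / €3,661.20 = 2.02 years

2.02 years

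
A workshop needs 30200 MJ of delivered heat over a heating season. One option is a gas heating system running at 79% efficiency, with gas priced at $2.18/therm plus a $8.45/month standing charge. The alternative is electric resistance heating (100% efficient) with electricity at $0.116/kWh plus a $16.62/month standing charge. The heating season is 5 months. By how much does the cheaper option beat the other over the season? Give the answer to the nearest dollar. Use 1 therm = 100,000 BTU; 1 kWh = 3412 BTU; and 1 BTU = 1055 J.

$224

Heat load = 30200 MJ = 30,200,000,000 J / 1055 = 28,625,592 BTU
Gas: input = 28,625,592 / 0.79 = 36,234,927 BTU = 362.3 therm → 362.3 × $2.18 = $789.92; + 5 × $8.45 standing = $832.17
Electric: 28,625,592 BTU / 3412 = 8,390 kWh → × $0.116 = $973.20; + 5 × $16.62 standing = $1,056.30
Difference = |$832.17 − $1,056.30| = $224.13 ≈ $224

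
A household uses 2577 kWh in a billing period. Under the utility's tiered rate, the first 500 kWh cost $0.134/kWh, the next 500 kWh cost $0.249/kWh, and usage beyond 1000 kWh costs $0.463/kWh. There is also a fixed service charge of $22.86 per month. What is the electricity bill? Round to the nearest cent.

$944.51

First 500 kWh × $0.134 = $67.00
Next 500 kWh × $0.249 = $124.50
Remaining 1577 kWh × $0.463 = $730.15
Energy charge = $921.65; + service $22.86 = $944.51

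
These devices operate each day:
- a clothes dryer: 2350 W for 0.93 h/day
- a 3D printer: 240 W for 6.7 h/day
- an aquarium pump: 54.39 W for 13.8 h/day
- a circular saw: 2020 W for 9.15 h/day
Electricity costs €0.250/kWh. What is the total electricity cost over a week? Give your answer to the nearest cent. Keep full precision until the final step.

€40.30

clothes dryer: 2350 W × 0.93 h × 7 d = 15,298 Wh = 15.3 kWh
3D printer: 240 W × 6.7 h × 7 d = 11,256 Wh = 11.26 kWh
aquarium pump: 54.39 W × 13.8 h × 7 d = 5,254 Wh = 5.254 kWh
circular saw: 2020 W × 9.15 h × 7 d = 129,381 Wh = 129.4 kWh
Total energy = 15.3 + 11.26 + 5.254 + 129.4 = 161.2 kWh
Cost = 161.2 kWh × €0.250 = €40.30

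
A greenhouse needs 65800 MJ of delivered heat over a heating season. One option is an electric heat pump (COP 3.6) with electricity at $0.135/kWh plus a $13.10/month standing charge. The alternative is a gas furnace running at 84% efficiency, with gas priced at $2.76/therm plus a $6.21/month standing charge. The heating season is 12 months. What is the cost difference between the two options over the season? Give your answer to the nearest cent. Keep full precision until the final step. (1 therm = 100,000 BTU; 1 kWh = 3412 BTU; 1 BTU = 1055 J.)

$1281.13

Heat load = 65800 MJ = 65,800,000,000 J / 1055 = 62,369,668 BTU
Gas: input = 62,369,668 / 0.840 = 74,249,605 BTU = 742.5 therm → 742.5 × $2.76 = $2,049.29; + 12 × $6.21 standing = $2,123.81
Heat pump: 62,369,668 BTU / 3412 = 18,280 kWh heat; / 3.6 = 5,078 kWh in → × $0.135 = $685.48; + 12 × $13.10 standing = $842.68
Difference = |$2,123.81 − $842.68| = $1,281.13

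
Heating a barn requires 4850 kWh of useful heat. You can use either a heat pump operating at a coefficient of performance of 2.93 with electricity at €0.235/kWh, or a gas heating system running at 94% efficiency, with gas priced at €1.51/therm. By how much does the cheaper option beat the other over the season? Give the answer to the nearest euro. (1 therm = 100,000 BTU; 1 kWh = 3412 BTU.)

€123

Heat load = 4850 kWh × 3412 = 16,548,200 BTU
Gas: input = 16,548,200 / 0.94 = 17,604,468 BTU = 176 therm → 176 × €1.51 = €265.83
Heat pump: 16,548,200 BTU / 3412 = 4,850 kWh heat; / 2.93 = 1,655 kWh in → × €0.235 = €388.99
Difference = |€265.83 − €388.99| = €123.17 ≈ €123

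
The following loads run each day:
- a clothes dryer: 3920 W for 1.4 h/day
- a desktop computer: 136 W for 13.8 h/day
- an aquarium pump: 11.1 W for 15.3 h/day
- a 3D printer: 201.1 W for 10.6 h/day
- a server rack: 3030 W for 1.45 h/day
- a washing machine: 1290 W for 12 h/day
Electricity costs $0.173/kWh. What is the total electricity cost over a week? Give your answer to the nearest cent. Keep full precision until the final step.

$35.77

clothes dryer: 3920 W × 1.4 h × 7 d = 38,416 Wh = 38.42 kWh
desktop computer: 136 W × 13.8 h × 7 d = 13,138 Wh = 13.14 kWh
aquarium pump: 11.1 W × 15.3 h × 7 d = 1,189 Wh = 1.189 kWh
3D printer: 201.1 W × 10.6 h × 7 d = 14,922 Wh = 14.92 kWh
server rack: 3030 W × 1.45 h × 7 d = 30,754 Wh = 30.75 kWh
washing machine: 1290 W × 12 h × 7 d = 108,360 Wh = 108.4 kWh
Total energy = 38.42 + 13.14 + 1.189 + 14.92 + 30.75 + 108.4 = 206.8 kWh
Cost = 206.8 kWh × $0.173 = $35.77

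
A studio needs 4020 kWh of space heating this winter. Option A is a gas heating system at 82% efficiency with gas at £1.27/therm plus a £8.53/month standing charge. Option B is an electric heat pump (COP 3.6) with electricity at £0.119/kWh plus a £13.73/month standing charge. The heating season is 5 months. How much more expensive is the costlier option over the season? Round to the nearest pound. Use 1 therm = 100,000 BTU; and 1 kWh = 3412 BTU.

Heat load = 4020 kWh × 3412 = 13,716,240 BTU
Gas: input = 13,716,240 / 0.82 = 16,727,122 BTU = 167.3 therm → 167.3 × £1.27 = £212.43; + 5 × £8.53 standing = £255.08
Heat pump: 13,716,240 BTU / 3412 = 4,020 kWh heat; / 3.6 = 1,117 kWh in → × £0.119 = £132.88; + 5 × £13.73 standing = £201.53
Difference = |£255.08 − £201.53| = £53.55 ≈ £54

£54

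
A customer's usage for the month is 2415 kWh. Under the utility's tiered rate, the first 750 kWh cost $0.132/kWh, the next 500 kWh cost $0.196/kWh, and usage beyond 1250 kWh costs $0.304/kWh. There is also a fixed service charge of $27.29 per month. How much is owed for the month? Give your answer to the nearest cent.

$578.45

First 750 kWh × $0.132 = $99.00
Next 500 kWh × $0.196 = $98.00
Remaining 1165 kWh × $0.304 = $354.16
Energy charge = $551.16; + service $27.29 = $578.45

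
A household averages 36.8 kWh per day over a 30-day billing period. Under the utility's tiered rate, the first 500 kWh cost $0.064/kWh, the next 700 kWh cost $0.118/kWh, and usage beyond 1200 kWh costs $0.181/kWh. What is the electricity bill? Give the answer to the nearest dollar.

Usage = 36.8 kWh/day × 30 days = 1104 kWh
First 500 kWh × $0.064 = $32.00
Next 604 kWh × $0.118 = $71.27
Remaining tier: 0 kWh (not reached)
Total = $103.27 ≈ $103

$103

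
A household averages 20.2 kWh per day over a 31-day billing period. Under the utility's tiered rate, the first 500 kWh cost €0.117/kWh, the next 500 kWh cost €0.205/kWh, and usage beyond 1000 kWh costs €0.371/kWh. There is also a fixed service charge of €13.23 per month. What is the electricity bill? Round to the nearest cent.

Usage = 20.2 kWh/day × 31 days = 626.2 kWh
First 500 kWh × €0.117 = €58.50
Next 126.2 kWh × €0.205 = €25.87
Remaining tier: 0 kWh (not reached)
Energy charge = €84.37; + service €13.23 = €97.60

€97.60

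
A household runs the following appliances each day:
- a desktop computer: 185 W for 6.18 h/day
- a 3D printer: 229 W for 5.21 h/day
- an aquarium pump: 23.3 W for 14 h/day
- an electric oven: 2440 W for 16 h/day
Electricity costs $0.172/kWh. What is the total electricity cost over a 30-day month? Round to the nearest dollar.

$215

desktop computer: 185 W × 6.18 h × 30 d = 34,299 Wh = 34.3 kWh
3D printer: 229 W × 5.21 h × 30 d = 35,793 Wh = 35.79 kWh
aquarium pump: 23.3 W × 14 h × 30 d = 9,786 Wh = 9.786 kWh
electric oven: 2440 W × 16 h × 30 d = 1,171,200 Wh = 1,171 kWh
Total energy = 34.3 + 35.79 + 9.786 + 1,171 = 1,251 kWh
Cost = 1,251 kWh × $0.172 = $215.19 ≈ $215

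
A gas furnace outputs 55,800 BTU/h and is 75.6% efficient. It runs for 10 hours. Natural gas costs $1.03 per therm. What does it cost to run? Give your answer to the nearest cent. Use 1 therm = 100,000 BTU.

Heat delivered = 55,800 BTU/h × 10 h = 558,000 BTU
Gas input = 558,000 / 0.756 = 738,095 BTU
= 738,095 / 100,000 = 7.381 therm
Cost = 7.381 × $1.03/therm = $7.60

$7.60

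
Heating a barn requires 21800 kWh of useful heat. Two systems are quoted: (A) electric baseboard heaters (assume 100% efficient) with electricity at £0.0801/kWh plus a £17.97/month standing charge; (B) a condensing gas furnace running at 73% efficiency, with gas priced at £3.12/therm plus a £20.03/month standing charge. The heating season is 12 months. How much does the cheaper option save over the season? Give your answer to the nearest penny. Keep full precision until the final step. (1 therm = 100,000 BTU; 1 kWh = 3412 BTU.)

£1457.59

Heat load = 21800 kWh × 3412 = 74,381,600 BTU
Gas: input = 74,381,600 / 0.73 = 101,892,603 BTU = 1,019 therm → 1,019 × £3.12 = £3,179.05; + 12 × £20.03 standing = £3,419.41
Electric: 74,381,600 BTU / 3412 = 21,800 kWh → × £0.0801 = £1,746.18; + 12 × £17.97 standing = £1,961.82
Difference = |£3,419.41 − £1,961.82| = £1,457.59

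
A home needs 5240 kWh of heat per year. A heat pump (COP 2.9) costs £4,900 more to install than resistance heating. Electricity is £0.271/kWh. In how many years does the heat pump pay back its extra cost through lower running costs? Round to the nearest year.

Resistance: 5240 kWh × £0.271 = £1,420.04/yr
Heat pump: 5240 / 2.9 = 1807 kWh in → × £0.271 = £489.67/yr
Annual savings = £930.37
Payback = £4,900 / £930.37 = 5.27 years

5 years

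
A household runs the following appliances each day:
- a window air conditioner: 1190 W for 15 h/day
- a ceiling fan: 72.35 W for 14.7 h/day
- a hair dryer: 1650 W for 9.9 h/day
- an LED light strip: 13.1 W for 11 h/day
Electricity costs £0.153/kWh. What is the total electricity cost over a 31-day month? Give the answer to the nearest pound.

window air conditioner: 1190 W × 15 h × 31 d = 553,350 Wh = 553.4 kWh
ceiling fan: 72.35 W × 14.7 h × 31 d = 32,970 Wh = 32.97 kWh
hair dryer: 1650 W × 9.9 h × 31 d = 506,385 Wh = 506.4 kWh
LED light strip: 13.1 W × 11 h × 31 d = 4,467 Wh = 4.467 kWh
Total energy = 553.4 + 32.97 + 506.4 + 4.467 = 1,097 kWh
Cost = 1,097 kWh × £0.153 = £167.87 ≈ £168

£168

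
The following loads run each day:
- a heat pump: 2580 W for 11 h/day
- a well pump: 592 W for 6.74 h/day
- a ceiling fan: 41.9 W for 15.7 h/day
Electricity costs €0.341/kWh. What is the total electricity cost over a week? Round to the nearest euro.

€79

heat pump: 2580 W × 11 h × 7 d = 198,660 Wh = 198.7 kWh
well pump: 592 W × 6.74 h × 7 d = 27,931 Wh = 27.93 kWh
ceiling fan: 41.9 W × 15.7 h × 7 d = 4,605 Wh = 4.605 kWh
Total energy = 198.7 + 27.93 + 4.605 = 231.2 kWh
Cost = 231.2 kWh × €0.341 = €78.84 ≈ €79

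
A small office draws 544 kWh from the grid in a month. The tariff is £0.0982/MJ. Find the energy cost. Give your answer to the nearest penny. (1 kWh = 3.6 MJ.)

544 kWh × (3.6 MJ/kWh) = 1,958 MJ
Cost = 1,958 MJ × £0.0982/MJ = £192.31

£192.31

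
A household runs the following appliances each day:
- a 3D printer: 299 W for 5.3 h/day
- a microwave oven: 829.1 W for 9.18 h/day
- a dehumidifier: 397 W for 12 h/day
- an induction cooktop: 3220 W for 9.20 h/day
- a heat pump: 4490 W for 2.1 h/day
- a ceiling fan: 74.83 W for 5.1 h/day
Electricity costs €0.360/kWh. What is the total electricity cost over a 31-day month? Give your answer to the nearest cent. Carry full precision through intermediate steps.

3D printer: 299 W × 5.3 h × 31 d = 49,126 Wh = 49.13 kWh
microwave oven: 829.1 W × 9.18 h × 31 d = 235,945 Wh = 235.9 kWh
dehumidifier: 397 W × 12 h × 31 d = 147,684 Wh = 147.7 kWh
induction cooktop: 3220 W × 9.20 h × 31 d = 918,344 Wh = 918.3 kWh
heat pump: 4490 W × 2.1 h × 31 d = 292,299 Wh = 292.3 kWh
ceiling fan: 74.83 W × 5.1 h × 31 d = 11,831 Wh = 11.83 kWh
Total energy = 49.13 + 235.9 + 147.7 + 918.3 + 292.3 + 11.83 = 1,655 kWh
Cost = 1,655 kWh × €0.360 = €595.88

€595.88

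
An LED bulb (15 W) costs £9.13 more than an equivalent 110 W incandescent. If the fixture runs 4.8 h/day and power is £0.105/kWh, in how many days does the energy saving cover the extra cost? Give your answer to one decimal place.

Power saved = 110 − 15 = 95 W
Daily energy saved = 95 W × 4.8 h = 456 Wh = 0.456 kWh
Daily savings = 0.456 × £0.105 = £0.0479
Payback = £9.13 / £0.0479 per day = 190.7 days

190.7 days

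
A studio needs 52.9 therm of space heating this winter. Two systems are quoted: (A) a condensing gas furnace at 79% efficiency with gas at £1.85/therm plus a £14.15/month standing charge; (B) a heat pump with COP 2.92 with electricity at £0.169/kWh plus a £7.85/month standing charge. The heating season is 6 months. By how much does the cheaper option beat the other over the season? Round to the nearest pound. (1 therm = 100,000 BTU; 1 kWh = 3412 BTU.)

Heat load = 52.9 therm × 100,000 = 5,290,000 BTU
Gas: input = 5,290,000 / 0.79 = 6,696,203 BTU = 66.96 therm → 66.96 × £1.85 = £123.88; + 6 × £14.15 standing = £208.78
Heat pump: 5,290,000 BTU / 3412 = 1,550 kWh heat; / 2.92 = 531 kWh in → × £0.169 = £89.73; + 6 × £7.85 standing = £136.83
Difference = |£208.78 − £136.83| = £71.95 ≈ £72

£72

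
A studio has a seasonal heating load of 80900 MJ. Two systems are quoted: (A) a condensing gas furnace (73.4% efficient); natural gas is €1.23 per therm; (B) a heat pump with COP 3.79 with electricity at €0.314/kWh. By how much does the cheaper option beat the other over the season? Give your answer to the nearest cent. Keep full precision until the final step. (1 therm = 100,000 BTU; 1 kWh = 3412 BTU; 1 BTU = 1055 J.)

€576.98

Heat load = 80900 MJ = 80,900,000,000 J / 1055 = 76,682,464 BTU
Gas: input = 76,682,464 / 0.734 = 104,472,022 BTU = 1,045 therm → 1,045 × €1.23 = €1,285.01
Heat pump: 76,682,464 BTU / 3412 = 22,470 kWh heat; / 3.79 = 5,930 kWh in → × €0.314 = €1,861.99
Difference = |€1,285.01 − €1,861.99| = €576.98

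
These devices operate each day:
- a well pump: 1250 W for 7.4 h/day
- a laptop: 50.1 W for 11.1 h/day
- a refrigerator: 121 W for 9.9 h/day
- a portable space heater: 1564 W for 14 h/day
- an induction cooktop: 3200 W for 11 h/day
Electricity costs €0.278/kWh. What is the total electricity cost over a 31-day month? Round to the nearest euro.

€587

well pump: 1250 W × 7.4 h × 31 d = 286,750 Wh = 286.8 kWh
laptop: 50.1 W × 11.1 h × 31 d = 17,239 Wh = 17.24 kWh
refrigerator: 121 W × 9.9 h × 31 d = 37,135 Wh = 37.13 kWh
portable space heater: 1564 W × 14 h × 31 d = 678,776 Wh = 678.8 kWh
induction cooktop: 3200 W × 11 h × 31 d = 1,091,200 Wh = 1,091 kWh
Total energy = 286.8 + 17.24 + 37.13 + 678.8 + 1,091 = 2,111 kWh
Cost = 2,111 kWh × €0.278 = €586.89 ≈ €587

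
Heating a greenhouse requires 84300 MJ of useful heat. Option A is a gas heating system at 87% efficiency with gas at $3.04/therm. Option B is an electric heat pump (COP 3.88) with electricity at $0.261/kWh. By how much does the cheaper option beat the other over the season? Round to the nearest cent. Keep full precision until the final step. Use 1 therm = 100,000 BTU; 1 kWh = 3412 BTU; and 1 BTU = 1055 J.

Heat load = 84300 MJ = 84,300,000,000 J / 1055 = 79,905,213 BTU
Gas: input = 79,905,213 / 0.87 = 91,845,073 BTU = 918.5 therm → 918.5 × $3.04 = $2,792.09
Heat pump: 79,905,213 BTU / 3412 = 23,420 kWh heat; / 3.88 = 6,036 kWh in → × $0.261 = $1,575.34
Difference = |$2,792.09 − $1,575.34| = $1,216.75

$1216.75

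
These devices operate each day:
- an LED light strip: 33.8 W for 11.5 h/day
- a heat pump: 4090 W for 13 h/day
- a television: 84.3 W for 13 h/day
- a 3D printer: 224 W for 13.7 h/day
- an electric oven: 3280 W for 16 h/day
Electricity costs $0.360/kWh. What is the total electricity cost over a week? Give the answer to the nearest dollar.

LED light strip: 33.8 W × 11.5 h × 7 d = 2,721 Wh = 2.721 kWh
heat pump: 4090 W × 13 h × 7 d = 372,190 Wh = 372.2 kWh
television: 84.3 W × 13 h × 7 d = 7,671 Wh = 7.671 kWh
3D printer: 224 W × 13.7 h × 7 d = 21,482 Wh = 21.48 kWh
electric oven: 3280 W × 16 h × 7 d = 367,360 Wh = 367.4 kWh
Total energy = 2.721 + 372.2 + 7.671 + 21.48 + 367.4 = 771.4 kWh
Cost = 771.4 kWh × $0.360 = $277.71 ≈ $278

$278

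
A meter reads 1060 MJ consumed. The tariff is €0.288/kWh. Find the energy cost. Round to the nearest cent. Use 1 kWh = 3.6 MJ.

€84.80

1060 MJ × (0.27778 kWh/MJ) = 294.4 kWh
Cost = 294.4 kWh × €0.288/kWh = €84.80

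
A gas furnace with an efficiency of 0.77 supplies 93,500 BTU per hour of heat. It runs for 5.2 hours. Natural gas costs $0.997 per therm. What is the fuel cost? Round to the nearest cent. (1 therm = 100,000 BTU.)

$6.30

Heat delivered = 93,500 BTU/h × 5.2 h = 486,200 BTU
Gas input = 486,200 / 0.77 = 631,429 BTU
= 631,429 / 100,000 = 6.314 therm
Cost = 6.314 × $0.997/therm = $6.30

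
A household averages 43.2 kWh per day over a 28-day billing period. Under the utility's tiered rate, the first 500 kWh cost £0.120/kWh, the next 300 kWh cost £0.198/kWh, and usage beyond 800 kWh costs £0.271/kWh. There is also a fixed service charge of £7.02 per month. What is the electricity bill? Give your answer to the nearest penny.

£237.42

Usage = 43.2 kWh/day × 28 days = 1209.6 kWh
First 500 kWh × £0.120 = £60.00
Next 300 kWh × £0.198 = £59.40
Remaining 409.6 kWh × £0.271 = £111.00
Energy charge = £230.40; + service £7.02 = £237.42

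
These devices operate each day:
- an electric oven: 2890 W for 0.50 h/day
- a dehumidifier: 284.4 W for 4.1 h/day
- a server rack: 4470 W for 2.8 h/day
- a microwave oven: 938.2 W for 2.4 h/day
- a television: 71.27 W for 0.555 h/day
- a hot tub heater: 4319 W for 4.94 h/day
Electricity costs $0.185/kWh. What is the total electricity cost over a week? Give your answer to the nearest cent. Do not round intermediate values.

electric oven: 2890 W × 0.50 h × 7 d = 10,115 Wh = 10.12 kWh
dehumidifier: 284.4 W × 4.1 h × 7 d = 8,162 Wh = 8.162 kWh
server rack: 4470 W × 2.8 h × 7 d = 87,612 Wh = 87.61 kWh
microwave oven: 938.2 W × 2.4 h × 7 d = 15,762 Wh = 15.76 kWh
television: 71.27 W × 0.555 h × 7 d = 277 Wh = 0.2769 kWh
hot tub heater: 4319 W × 4.94 h × 7 d = 149,351 Wh = 149.4 kWh
Total energy = 10.12 + 8.162 + 87.61 + 15.76 + 0.2769 + 149.4 = 271.3 kWh
Cost = 271.3 kWh × $0.185 = $50.19

$50.19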